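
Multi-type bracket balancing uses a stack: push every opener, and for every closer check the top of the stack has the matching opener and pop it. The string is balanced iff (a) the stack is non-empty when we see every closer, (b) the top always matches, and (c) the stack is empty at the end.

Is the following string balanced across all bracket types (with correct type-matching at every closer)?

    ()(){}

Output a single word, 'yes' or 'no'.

pos 0: push '('; stack = (
pos 1: ')' matches '('; pop; stack = (empty)
pos 2: push '('; stack = (
pos 3: ')' matches '('; pop; stack = (empty)
pos 4: push '{'; stack = {
pos 5: '}' matches '{'; pop; stack = (empty)
end: stack empty → VALID
Verdict: properly nested → yes

Answer: yes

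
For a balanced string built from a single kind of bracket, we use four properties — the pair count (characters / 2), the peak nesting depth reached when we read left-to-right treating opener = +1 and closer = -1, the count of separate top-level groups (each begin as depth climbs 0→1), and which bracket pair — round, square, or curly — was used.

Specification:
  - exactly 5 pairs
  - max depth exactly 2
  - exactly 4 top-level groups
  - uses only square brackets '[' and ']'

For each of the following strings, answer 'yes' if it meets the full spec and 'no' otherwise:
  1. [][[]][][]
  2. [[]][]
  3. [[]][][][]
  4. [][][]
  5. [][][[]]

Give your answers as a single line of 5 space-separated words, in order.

Answer: yes no yes no no

Derivation:
String 1 '[][[]][][]': depth seq [1 0 1 2 1 0 1 0 1 0]
  -> pairs=5 depth=2 groups=4 -> yes
String 2 '[[]][]': depth seq [1 2 1 0 1 0]
  -> pairs=3 depth=2 groups=2 -> no
String 3 '[[]][][][]': depth seq [1 2 1 0 1 0 1 0 1 0]
  -> pairs=5 depth=2 groups=4 -> yes
String 4 '[][][]': depth seq [1 0 1 0 1 0]
  -> pairs=3 depth=1 groups=3 -> no
String 5 '[][][[]]': depth seq [1 0 1 0 1 2 1 0]
  -> pairs=4 depth=2 groups=3 -> no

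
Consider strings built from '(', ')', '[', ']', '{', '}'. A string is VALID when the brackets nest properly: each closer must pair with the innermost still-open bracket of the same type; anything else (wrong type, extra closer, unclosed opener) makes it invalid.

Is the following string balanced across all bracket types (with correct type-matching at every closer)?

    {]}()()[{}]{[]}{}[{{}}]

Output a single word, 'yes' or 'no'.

Answer: no

Derivation:
pos 0: push '{'; stack = {
pos 1: saw closer ']' but top of stack is '{' (expected '}') → INVALID
Verdict: type mismatch at position 1: ']' closes '{' → no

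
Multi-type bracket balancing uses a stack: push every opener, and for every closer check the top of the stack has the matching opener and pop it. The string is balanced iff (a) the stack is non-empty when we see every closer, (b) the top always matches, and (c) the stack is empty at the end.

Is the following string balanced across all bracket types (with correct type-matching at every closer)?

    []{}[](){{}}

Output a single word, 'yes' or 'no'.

Answer: yes

Derivation:
pos 0: push '['; stack = [
pos 1: ']' matches '['; pop; stack = (empty)
pos 2: push '{'; stack = {
pos 3: '}' matches '{'; pop; stack = (empty)
pos 4: push '['; stack = [
pos 5: ']' matches '['; pop; stack = (empty)
pos 6: push '('; stack = (
pos 7: ')' matches '('; pop; stack = (empty)
pos 8: push '{'; stack = {
pos 9: push '{'; stack = {{
pos 10: '}' matches '{'; pop; stack = {
pos 11: '}' matches '{'; pop; stack = (empty)
end: stack empty → VALID
Verdict: properly nested → yes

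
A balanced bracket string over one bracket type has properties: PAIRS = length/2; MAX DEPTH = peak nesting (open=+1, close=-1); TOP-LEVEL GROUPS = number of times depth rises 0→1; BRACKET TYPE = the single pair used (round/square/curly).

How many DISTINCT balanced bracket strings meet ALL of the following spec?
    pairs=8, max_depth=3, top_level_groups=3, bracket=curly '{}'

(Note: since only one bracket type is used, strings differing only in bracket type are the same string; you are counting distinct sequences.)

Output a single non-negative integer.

Answer: 147

Derivation:
Spec: pairs=8 depth=3 groups=3
Count(depth <= 3) = 168
Count(depth <= 2) = 21
Count(depth == 3) = 168 - 21 = 147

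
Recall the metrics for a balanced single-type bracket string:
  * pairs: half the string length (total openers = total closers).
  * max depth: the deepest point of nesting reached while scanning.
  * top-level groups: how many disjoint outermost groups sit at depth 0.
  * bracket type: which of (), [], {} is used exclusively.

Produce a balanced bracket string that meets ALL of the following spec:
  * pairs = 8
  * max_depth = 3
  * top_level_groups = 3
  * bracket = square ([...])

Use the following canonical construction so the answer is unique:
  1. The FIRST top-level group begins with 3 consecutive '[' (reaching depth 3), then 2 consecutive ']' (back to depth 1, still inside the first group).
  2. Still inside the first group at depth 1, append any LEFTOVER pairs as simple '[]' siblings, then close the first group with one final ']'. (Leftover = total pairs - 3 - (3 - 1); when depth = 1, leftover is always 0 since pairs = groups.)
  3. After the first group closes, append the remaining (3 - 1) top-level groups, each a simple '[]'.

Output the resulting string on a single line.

Answer: [[[]][][][]][][]

Derivation:
Spec: pairs=8 depth=3 groups=3
Leftover pairs = 8 - 3 - (3-1) = 3
First group: deep chain of depth 3 + 3 sibling pairs
Remaining 2 groups: simple '[]' each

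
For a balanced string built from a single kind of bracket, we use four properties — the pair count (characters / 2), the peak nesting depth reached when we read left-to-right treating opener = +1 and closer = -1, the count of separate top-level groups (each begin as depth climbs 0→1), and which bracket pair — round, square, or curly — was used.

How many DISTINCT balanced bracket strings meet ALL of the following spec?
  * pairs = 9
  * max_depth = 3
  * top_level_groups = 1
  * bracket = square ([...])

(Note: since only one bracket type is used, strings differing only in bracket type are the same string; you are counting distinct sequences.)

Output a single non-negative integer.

Answer: 127

Derivation:
Spec: pairs=9 depth=3 groups=1
Count(depth <= 3) = 128
Count(depth <= 2) = 1
Count(depth == 3) = 128 - 1 = 127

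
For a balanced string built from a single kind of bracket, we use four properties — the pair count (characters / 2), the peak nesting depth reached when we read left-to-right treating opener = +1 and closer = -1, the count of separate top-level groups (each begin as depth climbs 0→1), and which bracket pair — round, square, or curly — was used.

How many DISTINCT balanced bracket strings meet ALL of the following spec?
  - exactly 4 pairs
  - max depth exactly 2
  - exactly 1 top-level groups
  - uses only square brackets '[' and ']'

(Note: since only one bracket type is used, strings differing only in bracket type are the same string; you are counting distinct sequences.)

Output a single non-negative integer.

Answer: 1

Derivation:
Spec: pairs=4 depth=2 groups=1
Count(depth <= 2) = 1
Count(depth <= 1) = 0
Count(depth == 2) = 1 - 0 = 1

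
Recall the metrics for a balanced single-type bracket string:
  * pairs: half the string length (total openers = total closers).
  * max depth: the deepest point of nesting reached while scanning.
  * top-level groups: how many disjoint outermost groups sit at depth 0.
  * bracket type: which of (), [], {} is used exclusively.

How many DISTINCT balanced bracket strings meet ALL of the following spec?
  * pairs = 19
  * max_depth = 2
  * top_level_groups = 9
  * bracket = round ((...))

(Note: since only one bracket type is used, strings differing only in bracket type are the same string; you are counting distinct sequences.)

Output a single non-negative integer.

Answer: 43758

Derivation:
Spec: pairs=19 depth=2 groups=9
Count(depth <= 2) = 43758
Count(depth <= 1) = 0
Count(depth == 2) = 43758 - 0 = 43758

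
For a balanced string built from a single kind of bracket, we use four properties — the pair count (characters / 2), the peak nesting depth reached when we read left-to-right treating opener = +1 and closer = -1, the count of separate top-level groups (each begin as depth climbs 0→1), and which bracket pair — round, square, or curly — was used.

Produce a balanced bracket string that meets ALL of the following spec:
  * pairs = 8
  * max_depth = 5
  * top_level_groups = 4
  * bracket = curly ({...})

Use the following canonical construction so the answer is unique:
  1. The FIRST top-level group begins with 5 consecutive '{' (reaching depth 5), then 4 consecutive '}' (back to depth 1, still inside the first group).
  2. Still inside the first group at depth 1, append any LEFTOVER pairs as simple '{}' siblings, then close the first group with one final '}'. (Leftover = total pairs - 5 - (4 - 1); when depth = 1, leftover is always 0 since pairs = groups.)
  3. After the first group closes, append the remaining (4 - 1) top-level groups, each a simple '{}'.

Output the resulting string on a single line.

Answer: {{{{{}}}}}{}{}{}

Derivation:
Spec: pairs=8 depth=5 groups=4
Leftover pairs = 8 - 5 - (4-1) = 0
First group: deep chain of depth 5 + 0 sibling pairs
Remaining 3 groups: simple '{}' each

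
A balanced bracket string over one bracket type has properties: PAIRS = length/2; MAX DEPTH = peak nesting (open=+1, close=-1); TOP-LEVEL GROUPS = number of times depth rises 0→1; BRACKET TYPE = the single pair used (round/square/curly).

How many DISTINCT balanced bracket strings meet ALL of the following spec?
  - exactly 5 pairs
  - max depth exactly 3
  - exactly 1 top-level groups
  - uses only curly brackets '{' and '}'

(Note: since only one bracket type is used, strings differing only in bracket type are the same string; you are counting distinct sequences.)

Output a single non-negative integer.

Answer: 7

Derivation:
Spec: pairs=5 depth=3 groups=1
Count(depth <= 3) = 8
Count(depth <= 2) = 1
Count(depth == 3) = 8 - 1 = 7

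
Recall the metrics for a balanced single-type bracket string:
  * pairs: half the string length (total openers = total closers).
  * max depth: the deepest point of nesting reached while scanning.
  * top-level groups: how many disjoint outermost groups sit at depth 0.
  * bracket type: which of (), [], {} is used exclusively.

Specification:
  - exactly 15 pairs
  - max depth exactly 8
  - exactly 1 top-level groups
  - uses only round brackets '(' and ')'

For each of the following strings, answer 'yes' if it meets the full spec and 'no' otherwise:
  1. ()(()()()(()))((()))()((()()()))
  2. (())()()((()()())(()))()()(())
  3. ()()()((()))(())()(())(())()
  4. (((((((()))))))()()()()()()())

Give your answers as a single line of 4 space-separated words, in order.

String 1 '()(()()()(()))((()))()((()()()))': depth seq [1 0 1 2 1 2 1 2 1 2 3 2 1 0 1 2 3 2 1 0 1 0 1 2 3 2 3 2 3 2 1 0]
  -> pairs=16 depth=3 groups=5 -> no
String 2 '(())()()((()()())(()))()()(())': depth seq [1 2 1 0 1 0 1 0 1 2 3 2 3 2 3 2 1 2 3 2 1 0 1 0 1 0 1 2 1 0]
  -> pairs=15 depth=3 groups=7 -> no
String 3 '()()()((()))(())()(())(())()': depth seq [1 0 1 0 1 0 1 2 3 2 1 0 1 2 1 0 1 0 1 2 1 0 1 2 1 0 1 0]
  -> pairs=14 depth=3 groups=9 -> no
String 4 '(((((((()))))))()()()()()()())': depth seq [1 2 3 4 5 6 7 8 7 6 5 4 3 2 1 2 1 2 1 2 1 2 1 2 1 2 1 2 1 0]
  -> pairs=15 depth=8 groups=1 -> yes

Answer: no no no yes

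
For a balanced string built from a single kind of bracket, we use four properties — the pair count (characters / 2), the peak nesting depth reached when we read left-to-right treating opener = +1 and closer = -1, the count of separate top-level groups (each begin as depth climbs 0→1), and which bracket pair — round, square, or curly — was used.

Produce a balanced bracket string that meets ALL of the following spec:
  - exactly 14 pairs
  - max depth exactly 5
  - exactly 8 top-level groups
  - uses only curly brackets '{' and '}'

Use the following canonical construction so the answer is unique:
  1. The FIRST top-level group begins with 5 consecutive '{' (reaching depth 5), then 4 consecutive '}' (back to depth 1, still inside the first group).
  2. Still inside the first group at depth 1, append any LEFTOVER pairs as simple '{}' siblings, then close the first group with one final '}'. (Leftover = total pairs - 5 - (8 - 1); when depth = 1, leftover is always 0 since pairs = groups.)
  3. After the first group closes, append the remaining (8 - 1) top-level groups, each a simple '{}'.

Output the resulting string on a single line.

Answer: {{{{{}}}}{}{}}{}{}{}{}{}{}{}

Derivation:
Spec: pairs=14 depth=5 groups=8
Leftover pairs = 14 - 5 - (8-1) = 2
First group: deep chain of depth 5 + 2 sibling pairs
Remaining 7 groups: simple '{}' each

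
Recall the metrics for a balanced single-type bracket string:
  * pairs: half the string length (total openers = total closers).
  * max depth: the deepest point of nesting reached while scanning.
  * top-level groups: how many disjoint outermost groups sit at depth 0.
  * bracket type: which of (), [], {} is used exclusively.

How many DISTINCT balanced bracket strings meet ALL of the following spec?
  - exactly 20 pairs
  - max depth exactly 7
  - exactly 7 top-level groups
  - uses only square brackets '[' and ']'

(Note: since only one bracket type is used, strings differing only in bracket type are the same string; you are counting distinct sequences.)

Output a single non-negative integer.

Answer: 8507534

Derivation:
Spec: pairs=20 depth=7 groups=7
Count(depth <= 7) = 117804960
Count(depth <= 6) = 109297426
Count(depth == 7) = 117804960 - 109297426 = 8507534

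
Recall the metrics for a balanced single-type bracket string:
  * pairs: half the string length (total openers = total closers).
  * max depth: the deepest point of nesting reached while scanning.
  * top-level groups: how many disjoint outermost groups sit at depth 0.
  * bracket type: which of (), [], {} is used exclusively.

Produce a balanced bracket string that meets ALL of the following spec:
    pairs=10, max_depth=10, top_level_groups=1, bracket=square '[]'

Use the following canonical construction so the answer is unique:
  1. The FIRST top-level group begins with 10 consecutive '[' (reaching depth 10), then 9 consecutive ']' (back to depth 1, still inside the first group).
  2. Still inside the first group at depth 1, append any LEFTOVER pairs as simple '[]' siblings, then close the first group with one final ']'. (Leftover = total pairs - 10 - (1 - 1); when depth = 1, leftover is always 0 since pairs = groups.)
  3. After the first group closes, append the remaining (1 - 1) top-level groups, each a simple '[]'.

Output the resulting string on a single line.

Spec: pairs=10 depth=10 groups=1
Leftover pairs = 10 - 10 - (1-1) = 0
First group: deep chain of depth 10 + 0 sibling pairs
Remaining 0 groups: simple '[]' each

Answer: [[[[[[[[[[]]]]]]]]]]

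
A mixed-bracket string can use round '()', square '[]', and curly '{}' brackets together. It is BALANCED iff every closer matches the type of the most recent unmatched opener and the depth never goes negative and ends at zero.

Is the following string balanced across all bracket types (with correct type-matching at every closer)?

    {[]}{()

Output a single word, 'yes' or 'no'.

pos 0: push '{'; stack = {
pos 1: push '['; stack = {[
pos 2: ']' matches '['; pop; stack = {
pos 3: '}' matches '{'; pop; stack = (empty)
pos 4: push '{'; stack = {
pos 5: push '('; stack = {(
pos 6: ')' matches '('; pop; stack = {
end: stack still non-empty ({) → INVALID
Verdict: unclosed openers at end: { → no

Answer: no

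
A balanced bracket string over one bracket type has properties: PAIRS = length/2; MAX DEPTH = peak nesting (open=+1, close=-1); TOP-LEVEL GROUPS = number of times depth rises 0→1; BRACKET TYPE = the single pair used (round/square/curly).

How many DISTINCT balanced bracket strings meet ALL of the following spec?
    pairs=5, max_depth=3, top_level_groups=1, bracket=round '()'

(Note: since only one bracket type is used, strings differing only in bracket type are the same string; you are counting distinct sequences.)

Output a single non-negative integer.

Spec: pairs=5 depth=3 groups=1
Count(depth <= 3) = 8
Count(depth <= 2) = 1
Count(depth == 3) = 8 - 1 = 7

Answer: 7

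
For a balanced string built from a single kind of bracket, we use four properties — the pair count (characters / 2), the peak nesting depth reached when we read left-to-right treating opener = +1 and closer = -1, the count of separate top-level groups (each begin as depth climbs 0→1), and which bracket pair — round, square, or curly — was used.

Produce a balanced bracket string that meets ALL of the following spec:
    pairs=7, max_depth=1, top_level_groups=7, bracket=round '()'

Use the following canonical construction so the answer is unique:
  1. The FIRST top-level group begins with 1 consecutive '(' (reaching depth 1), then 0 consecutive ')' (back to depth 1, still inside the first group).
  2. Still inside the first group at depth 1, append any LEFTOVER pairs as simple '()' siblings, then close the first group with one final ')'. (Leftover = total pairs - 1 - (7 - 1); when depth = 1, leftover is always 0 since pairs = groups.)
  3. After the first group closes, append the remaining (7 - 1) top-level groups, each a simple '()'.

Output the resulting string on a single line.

Spec: pairs=7 depth=1 groups=7
Leftover pairs = 7 - 1 - (7-1) = 0
First group: deep chain of depth 1 + 0 sibling pairs
Remaining 6 groups: simple '()' each

Answer: ()()()()()()()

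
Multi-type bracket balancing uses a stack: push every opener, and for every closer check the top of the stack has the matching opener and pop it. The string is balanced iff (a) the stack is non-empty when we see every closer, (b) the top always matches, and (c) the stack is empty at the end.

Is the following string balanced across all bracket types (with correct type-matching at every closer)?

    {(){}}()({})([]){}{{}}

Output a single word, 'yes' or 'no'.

Answer: yes

Derivation:
pos 0: push '{'; stack = {
pos 1: push '('; stack = {(
pos 2: ')' matches '('; pop; stack = {
pos 3: push '{'; stack = {{
pos 4: '}' matches '{'; pop; stack = {
pos 5: '}' matches '{'; pop; stack = (empty)
pos 6: push '('; stack = (
pos 7: ')' matches '('; pop; stack = (empty)
pos 8: push '('; stack = (
pos 9: push '{'; stack = ({
pos 10: '}' matches '{'; pop; stack = (
pos 11: ')' matches '('; pop; stack = (empty)
pos 12: push '('; stack = (
pos 13: push '['; stack = ([
pos 14: ']' matches '['; pop; stack = (
pos 15: ')' matches '('; pop; stack = (empty)
pos 16: push '{'; stack = {
pos 17: '}' matches '{'; pop; stack = (empty)
pos 18: push '{'; stack = {
pos 19: push '{'; stack = {{
pos 20: '}' matches '{'; pop; stack = {
pos 21: '}' matches '{'; pop; stack = (empty)
end: stack empty → VALID
Verdict: properly nested → yes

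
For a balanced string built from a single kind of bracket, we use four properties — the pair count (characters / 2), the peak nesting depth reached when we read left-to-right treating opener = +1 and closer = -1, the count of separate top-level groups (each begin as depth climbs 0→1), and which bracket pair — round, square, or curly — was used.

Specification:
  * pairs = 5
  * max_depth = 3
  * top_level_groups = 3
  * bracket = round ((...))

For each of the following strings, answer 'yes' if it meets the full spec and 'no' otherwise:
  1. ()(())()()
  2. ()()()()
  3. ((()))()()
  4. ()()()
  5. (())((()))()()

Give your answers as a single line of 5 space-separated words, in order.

String 1 '()(())()()': depth seq [1 0 1 2 1 0 1 0 1 0]
  -> pairs=5 depth=2 groups=4 -> no
String 2 '()()()()': depth seq [1 0 1 0 1 0 1 0]
  -> pairs=4 depth=1 groups=4 -> no
String 3 '((()))()()': depth seq [1 2 3 2 1 0 1 0 1 0]
  -> pairs=5 depth=3 groups=3 -> yes
String 4 '()()()': depth seq [1 0 1 0 1 0]
  -> pairs=3 depth=1 groups=3 -> no
String 5 '(())((()))()()': depth seq [1 2 1 0 1 2 3 2 1 0 1 0 1 0]
  -> pairs=7 depth=3 groups=4 -> no

Answer: no no yes no no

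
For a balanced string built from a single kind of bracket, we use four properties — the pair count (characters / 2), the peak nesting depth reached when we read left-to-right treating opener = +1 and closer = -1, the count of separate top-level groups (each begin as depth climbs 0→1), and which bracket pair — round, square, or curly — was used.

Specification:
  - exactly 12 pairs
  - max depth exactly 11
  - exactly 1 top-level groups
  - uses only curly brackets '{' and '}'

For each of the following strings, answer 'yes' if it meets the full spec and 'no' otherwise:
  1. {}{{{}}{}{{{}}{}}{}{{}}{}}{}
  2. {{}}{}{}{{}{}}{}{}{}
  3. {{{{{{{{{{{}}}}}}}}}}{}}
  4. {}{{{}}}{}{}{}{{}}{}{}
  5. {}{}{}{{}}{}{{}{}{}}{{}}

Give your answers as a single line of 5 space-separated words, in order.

String 1 '{}{{{}}{}{{{}}{}}{}{{}}{}}{}': depth seq [1 0 1 2 3 2 1 2 1 2 3 4 3 2 3 2 1 2 1 2 3 2 1 2 1 0 1 0]
  -> pairs=14 depth=4 groups=3 -> no
String 2 '{{}}{}{}{{}{}}{}{}{}': depth seq [1 2 1 0 1 0 1 0 1 2 1 2 1 0 1 0 1 0 1 0]
  -> pairs=10 depth=2 groups=7 -> no
String 3 '{{{{{{{{{{{}}}}}}}}}}{}}': depth seq [1 2 3 4 5 6 7 8 9 10 11 10 9 8 7 6 5 4 3 2 1 2 1 0]
  -> pairs=12 depth=11 groups=1 -> yes
String 4 '{}{{{}}}{}{}{}{{}}{}{}': depth seq [1 0 1 2 3 2 1 0 1 0 1 0 1 0 1 2 1 0 1 0 1 0]
  -> pairs=11 depth=3 groups=8 -> no
String 5 '{}{}{}{{}}{}{{}{}{}}{{}}': depth seq [1 0 1 0 1 0 1 2 1 0 1 0 1 2 1 2 1 2 1 0 1 2 1 0]
  -> pairs=12 depth=2 groups=7 -> no

Answer: no no yes no no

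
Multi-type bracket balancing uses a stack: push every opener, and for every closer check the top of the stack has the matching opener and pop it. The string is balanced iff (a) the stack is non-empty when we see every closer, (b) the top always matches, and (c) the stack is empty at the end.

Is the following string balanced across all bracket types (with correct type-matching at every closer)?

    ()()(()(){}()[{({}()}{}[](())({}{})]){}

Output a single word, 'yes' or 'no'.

pos 0: push '('; stack = (
pos 1: ')' matches '('; pop; stack = (empty)
pos 2: push '('; stack = (
pos 3: ')' matches '('; pop; stack = (empty)
pos 4: push '('; stack = (
pos 5: push '('; stack = ((
pos 6: ')' matches '('; pop; stack = (
pos 7: push '('; stack = ((
pos 8: ')' matches '('; pop; stack = (
pos 9: push '{'; stack = ({
pos 10: '}' matches '{'; pop; stack = (
pos 11: push '('; stack = ((
pos 12: ')' matches '('; pop; stack = (
pos 13: push '['; stack = ([
pos 14: push '{'; stack = ([{
pos 15: push '('; stack = ([{(
pos 16: push '{'; stack = ([{({
pos 17: '}' matches '{'; pop; stack = ([{(
pos 18: push '('; stack = ([{((
pos 19: ')' matches '('; pop; stack = ([{(
pos 20: saw closer '}' but top of stack is '(' (expected ')') → INVALID
Verdict: type mismatch at position 20: '}' closes '(' → no

Answer: no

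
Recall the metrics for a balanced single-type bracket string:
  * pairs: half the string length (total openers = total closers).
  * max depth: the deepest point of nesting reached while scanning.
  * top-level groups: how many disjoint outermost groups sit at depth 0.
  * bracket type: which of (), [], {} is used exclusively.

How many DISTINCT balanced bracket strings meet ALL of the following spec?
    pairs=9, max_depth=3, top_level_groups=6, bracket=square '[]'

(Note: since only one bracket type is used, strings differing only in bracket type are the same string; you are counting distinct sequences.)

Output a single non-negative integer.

Answer: 48

Derivation:
Spec: pairs=9 depth=3 groups=6
Count(depth <= 3) = 104
Count(depth <= 2) = 56
Count(depth == 3) = 104 - 56 = 48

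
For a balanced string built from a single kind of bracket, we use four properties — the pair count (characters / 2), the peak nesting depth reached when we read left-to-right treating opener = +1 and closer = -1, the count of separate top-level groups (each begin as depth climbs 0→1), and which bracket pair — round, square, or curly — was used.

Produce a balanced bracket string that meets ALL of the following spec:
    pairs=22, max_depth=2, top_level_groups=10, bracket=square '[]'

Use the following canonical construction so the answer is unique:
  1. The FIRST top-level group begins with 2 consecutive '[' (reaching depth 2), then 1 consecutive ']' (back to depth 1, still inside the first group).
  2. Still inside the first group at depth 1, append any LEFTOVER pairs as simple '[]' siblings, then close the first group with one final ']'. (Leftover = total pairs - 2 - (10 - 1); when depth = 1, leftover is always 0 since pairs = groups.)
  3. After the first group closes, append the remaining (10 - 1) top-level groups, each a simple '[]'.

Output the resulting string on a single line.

Answer: [[][][][][][][][][][][][]][][][][][][][][][]

Derivation:
Spec: pairs=22 depth=2 groups=10
Leftover pairs = 22 - 2 - (10-1) = 11
First group: deep chain of depth 2 + 11 sibling pairs
Remaining 9 groups: simple '[]' each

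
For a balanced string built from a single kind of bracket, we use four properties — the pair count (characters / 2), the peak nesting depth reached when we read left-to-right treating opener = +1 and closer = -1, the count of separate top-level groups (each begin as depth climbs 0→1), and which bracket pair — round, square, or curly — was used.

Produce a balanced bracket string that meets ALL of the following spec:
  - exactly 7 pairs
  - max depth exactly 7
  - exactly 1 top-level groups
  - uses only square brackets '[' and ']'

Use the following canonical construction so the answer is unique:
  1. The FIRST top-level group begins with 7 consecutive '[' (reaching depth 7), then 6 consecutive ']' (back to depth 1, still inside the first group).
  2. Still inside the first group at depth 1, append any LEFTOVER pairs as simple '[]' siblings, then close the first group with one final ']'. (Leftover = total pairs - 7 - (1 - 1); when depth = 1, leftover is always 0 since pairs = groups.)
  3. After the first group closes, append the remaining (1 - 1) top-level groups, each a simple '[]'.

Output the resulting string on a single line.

Answer: [[[[[[[]]]]]]]

Derivation:
Spec: pairs=7 depth=7 groups=1
Leftover pairs = 7 - 7 - (1-1) = 0
First group: deep chain of depth 7 + 0 sibling pairs
Remaining 0 groups: simple '[]' each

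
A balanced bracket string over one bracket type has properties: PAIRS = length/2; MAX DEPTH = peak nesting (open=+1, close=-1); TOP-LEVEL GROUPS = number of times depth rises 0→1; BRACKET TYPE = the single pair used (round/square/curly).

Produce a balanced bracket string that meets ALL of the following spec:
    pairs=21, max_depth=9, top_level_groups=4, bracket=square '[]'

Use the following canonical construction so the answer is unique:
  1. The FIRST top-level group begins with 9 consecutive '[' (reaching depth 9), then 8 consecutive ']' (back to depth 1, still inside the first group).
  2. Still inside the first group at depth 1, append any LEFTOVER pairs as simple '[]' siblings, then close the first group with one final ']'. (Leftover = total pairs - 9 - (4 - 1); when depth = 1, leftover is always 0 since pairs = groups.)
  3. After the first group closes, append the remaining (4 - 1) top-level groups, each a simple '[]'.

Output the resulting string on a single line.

Spec: pairs=21 depth=9 groups=4
Leftover pairs = 21 - 9 - (4-1) = 9
First group: deep chain of depth 9 + 9 sibling pairs
Remaining 3 groups: simple '[]' each

Answer: [[[[[[[[[]]]]]]]][][][][][][][][][]][][][]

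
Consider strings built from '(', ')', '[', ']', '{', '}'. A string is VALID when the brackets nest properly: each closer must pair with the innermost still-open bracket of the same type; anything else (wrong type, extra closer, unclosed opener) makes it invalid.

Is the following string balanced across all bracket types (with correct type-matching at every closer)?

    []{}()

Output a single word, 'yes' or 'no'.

Answer: yes

Derivation:
pos 0: push '['; stack = [
pos 1: ']' matches '['; pop; stack = (empty)
pos 2: push '{'; stack = {
pos 3: '}' matches '{'; pop; stack = (empty)
pos 4: push '('; stack = (
pos 5: ')' matches '('; pop; stack = (empty)
end: stack empty → VALID
Verdict: properly nested → yes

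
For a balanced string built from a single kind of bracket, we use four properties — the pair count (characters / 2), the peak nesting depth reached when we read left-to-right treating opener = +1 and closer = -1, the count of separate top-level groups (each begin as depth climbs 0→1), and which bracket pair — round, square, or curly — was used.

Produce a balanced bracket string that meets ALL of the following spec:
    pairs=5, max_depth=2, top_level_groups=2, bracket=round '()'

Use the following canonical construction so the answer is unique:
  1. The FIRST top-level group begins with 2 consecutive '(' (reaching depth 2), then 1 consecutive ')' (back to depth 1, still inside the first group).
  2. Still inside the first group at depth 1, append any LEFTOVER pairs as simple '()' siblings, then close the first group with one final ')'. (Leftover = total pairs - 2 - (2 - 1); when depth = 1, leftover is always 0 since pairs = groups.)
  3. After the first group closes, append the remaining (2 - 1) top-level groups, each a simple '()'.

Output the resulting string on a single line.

Spec: pairs=5 depth=2 groups=2
Leftover pairs = 5 - 2 - (2-1) = 2
First group: deep chain of depth 2 + 2 sibling pairs
Remaining 1 groups: simple '()' each

Answer: (()()())()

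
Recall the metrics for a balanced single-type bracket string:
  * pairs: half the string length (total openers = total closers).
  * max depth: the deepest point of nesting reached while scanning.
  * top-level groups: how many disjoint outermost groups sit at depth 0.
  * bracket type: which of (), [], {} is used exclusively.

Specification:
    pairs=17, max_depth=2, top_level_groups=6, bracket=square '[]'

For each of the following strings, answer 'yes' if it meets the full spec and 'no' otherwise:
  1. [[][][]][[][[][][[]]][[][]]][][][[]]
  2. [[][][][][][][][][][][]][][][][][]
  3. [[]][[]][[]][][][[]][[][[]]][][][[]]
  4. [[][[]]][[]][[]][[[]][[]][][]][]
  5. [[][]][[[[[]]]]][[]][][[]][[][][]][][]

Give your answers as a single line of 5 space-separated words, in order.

Answer: no yes no no no

Derivation:
String 1 '[[][][]][[][[][][[]]][[][]]][][][[]]': depth seq [1 2 1 2 1 2 1 0 1 2 1 2 3 2 3 2 3 4 3 2 1 2 3 2 3 2 1 0 1 0 1 0 1 2 1 0]
  -> pairs=18 depth=4 groups=5 -> no
String 2 '[[][][][][][][][][][][]][][][][][]': depth seq [1 2 1 2 1 2 1 2 1 2 1 2 1 2 1 2 1 2 1 2 1 2 1 0 1 0 1 0 1 0 1 0 1 0]
  -> pairs=17 depth=2 groups=6 -> yes
String 3 '[[]][[]][[]][][][[]][[][[]]][][][[]]': depth seq [1 2 1 0 1 2 1 0 1 2 1 0 1 0 1 0 1 2 1 0 1 2 1 2 3 2 1 0 1 0 1 0 1 2 1 0]
  -> pairs=18 depth=3 groups=10 -> no
String 4 '[[][[]]][[]][[]][[[]][[]][][]][]': depth seq [1 2 1 2 3 2 1 0 1 2 1 0 1 2 1 0 1 2 3 2 1 2 3 2 1 2 1 2 1 0 1 0]
  -> pairs=16 depth=3 groups=5 -> no
String 5 '[[][]][[[[[]]]]][[]][][[]][[][][]][][]': depth seq [1 2 1 2 1 0 1 2 3 4 5 4 3 2 1 0 1 2 1 0 1 0 1 2 1 0 1 2 1 2 1 2 1 0 1 0 1 0]
  -> pairs=19 depth=5 groups=8 -> no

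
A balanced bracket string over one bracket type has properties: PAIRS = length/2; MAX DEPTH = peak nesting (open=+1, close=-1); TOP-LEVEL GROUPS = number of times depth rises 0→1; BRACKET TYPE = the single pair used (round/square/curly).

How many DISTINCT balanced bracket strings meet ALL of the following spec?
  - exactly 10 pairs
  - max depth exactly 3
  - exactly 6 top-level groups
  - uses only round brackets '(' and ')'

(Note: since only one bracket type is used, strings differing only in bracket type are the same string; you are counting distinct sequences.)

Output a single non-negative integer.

Spec: pairs=10 depth=3 groups=6
Count(depth <= 3) = 363
Count(depth <= 2) = 126
Count(depth == 3) = 363 - 126 = 237

Answer: 237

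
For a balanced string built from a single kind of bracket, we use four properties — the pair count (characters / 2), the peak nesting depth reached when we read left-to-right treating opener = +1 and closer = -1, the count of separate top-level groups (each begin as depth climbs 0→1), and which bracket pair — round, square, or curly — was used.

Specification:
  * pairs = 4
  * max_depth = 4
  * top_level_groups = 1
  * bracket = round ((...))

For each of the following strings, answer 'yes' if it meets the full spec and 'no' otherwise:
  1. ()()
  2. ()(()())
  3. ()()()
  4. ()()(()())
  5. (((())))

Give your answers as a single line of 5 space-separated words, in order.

String 1 '()()': depth seq [1 0 1 0]
  -> pairs=2 depth=1 groups=2 -> no
String 2 '()(()())': depth seq [1 0 1 2 1 2 1 0]
  -> pairs=4 depth=2 groups=2 -> no
String 3 '()()()': depth seq [1 0 1 0 1 0]
  -> pairs=3 depth=1 groups=3 -> no
String 4 '()()(()())': depth seq [1 0 1 0 1 2 1 2 1 0]
  -> pairs=5 depth=2 groups=3 -> no
String 5 '(((())))': depth seq [1 2 3 4 3 2 1 0]
  -> pairs=4 depth=4 groups=1 -> yes

Answer: no no no no yes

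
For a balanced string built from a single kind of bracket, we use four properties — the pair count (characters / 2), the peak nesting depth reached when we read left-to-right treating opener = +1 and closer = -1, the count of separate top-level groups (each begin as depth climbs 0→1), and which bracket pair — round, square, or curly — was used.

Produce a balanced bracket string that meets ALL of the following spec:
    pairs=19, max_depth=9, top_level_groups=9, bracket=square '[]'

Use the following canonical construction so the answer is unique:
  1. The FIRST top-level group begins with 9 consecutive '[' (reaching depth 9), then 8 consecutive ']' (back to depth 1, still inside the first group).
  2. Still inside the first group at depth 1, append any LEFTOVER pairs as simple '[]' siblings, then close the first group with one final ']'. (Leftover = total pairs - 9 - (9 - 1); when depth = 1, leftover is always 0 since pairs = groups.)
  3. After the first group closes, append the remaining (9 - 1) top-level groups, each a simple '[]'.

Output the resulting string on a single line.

Answer: [[[[[[[[[]]]]]]]][][]][][][][][][][][]

Derivation:
Spec: pairs=19 depth=9 groups=9
Leftover pairs = 19 - 9 - (9-1) = 2
First group: deep chain of depth 9 + 2 sibling pairs
Remaining 8 groups: simple '[]' each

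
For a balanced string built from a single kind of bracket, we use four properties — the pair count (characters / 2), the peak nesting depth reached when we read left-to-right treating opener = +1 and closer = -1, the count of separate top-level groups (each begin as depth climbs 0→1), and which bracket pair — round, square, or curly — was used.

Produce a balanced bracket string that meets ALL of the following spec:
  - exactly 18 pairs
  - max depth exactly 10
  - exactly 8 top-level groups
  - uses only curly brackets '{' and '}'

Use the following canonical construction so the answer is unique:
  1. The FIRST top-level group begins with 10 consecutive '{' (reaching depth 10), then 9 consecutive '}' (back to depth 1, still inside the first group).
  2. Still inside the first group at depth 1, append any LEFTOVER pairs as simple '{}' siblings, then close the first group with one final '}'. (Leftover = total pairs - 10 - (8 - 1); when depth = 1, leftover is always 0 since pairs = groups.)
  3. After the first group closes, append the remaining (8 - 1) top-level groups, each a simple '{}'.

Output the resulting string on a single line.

Spec: pairs=18 depth=10 groups=8
Leftover pairs = 18 - 10 - (8-1) = 1
First group: deep chain of depth 10 + 1 sibling pairs
Remaining 7 groups: simple '{}' each

Answer: {{{{{{{{{{}}}}}}}}}{}}{}{}{}{}{}{}{}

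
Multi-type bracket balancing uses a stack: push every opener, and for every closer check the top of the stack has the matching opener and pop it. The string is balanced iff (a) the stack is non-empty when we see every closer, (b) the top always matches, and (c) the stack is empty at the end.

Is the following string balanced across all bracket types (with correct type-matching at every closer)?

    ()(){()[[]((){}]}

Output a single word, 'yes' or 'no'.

pos 0: push '('; stack = (
pos 1: ')' matches '('; pop; stack = (empty)
pos 2: push '('; stack = (
pos 3: ')' matches '('; pop; stack = (empty)
pos 4: push '{'; stack = {
pos 5: push '('; stack = {(
pos 6: ')' matches '('; pop; stack = {
pos 7: push '['; stack = {[
pos 8: push '['; stack = {[[
pos 9: ']' matches '['; pop; stack = {[
pos 10: push '('; stack = {[(
pos 11: push '('; stack = {[((
pos 12: ')' matches '('; pop; stack = {[(
pos 13: push '{'; stack = {[({
pos 14: '}' matches '{'; pop; stack = {[(
pos 15: saw closer ']' but top of stack is '(' (expected ')') → INVALID
Verdict: type mismatch at position 15: ']' closes '(' → no

Answer: no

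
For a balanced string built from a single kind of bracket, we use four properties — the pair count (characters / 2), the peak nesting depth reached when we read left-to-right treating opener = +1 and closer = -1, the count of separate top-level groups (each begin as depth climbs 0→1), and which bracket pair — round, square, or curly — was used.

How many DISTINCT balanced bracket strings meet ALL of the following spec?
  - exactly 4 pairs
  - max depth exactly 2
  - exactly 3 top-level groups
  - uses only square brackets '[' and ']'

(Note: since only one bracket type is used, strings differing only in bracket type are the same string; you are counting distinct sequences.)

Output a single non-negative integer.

Spec: pairs=4 depth=2 groups=3
Count(depth <= 2) = 3
Count(depth <= 1) = 0
Count(depth == 2) = 3 - 0 = 3

Answer: 3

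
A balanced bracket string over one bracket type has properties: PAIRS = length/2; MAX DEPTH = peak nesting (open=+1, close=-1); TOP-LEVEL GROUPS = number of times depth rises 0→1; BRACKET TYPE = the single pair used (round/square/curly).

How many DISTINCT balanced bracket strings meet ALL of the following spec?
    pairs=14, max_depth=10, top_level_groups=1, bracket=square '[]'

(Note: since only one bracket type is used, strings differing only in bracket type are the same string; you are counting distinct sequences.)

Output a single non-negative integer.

Answer: 8099

Derivation:
Spec: pairs=14 depth=10 groups=1
Count(depth <= 10) = 740924
Count(depth <= 9) = 732825
Count(depth == 10) = 740924 - 732825 = 8099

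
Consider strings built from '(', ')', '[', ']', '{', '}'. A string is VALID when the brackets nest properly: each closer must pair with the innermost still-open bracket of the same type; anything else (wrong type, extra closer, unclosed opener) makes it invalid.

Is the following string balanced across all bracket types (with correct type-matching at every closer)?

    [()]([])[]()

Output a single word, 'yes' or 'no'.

Answer: yes

Derivation:
pos 0: push '['; stack = [
pos 1: push '('; stack = [(
pos 2: ')' matches '('; pop; stack = [
pos 3: ']' matches '['; pop; stack = (empty)
pos 4: push '('; stack = (
pos 5: push '['; stack = ([
pos 6: ']' matches '['; pop; stack = (
pos 7: ')' matches '('; pop; stack = (empty)
pos 8: push '['; stack = [
pos 9: ']' matches '['; pop; stack = (empty)
pos 10: push '('; stack = (
pos 11: ')' matches '('; pop; stack = (empty)
end: stack empty → VALID
Verdict: properly nested → yes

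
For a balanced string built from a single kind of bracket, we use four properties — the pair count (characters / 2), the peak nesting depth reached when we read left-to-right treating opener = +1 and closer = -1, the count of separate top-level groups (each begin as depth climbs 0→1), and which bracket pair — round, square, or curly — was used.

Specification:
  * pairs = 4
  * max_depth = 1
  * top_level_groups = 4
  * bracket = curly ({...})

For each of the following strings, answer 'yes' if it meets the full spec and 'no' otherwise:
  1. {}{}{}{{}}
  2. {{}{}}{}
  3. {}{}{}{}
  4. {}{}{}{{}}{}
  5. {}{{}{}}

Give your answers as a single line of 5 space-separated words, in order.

Answer: no no yes no no

Derivation:
String 1 '{}{}{}{{}}': depth seq [1 0 1 0 1 0 1 2 1 0]
  -> pairs=5 depth=2 groups=4 -> no
String 2 '{{}{}}{}': depth seq [1 2 1 2 1 0 1 0]
  -> pairs=4 depth=2 groups=2 -> no
String 3 '{}{}{}{}': depth seq [1 0 1 0 1 0 1 0]
  -> pairs=4 depth=1 groups=4 -> yes
String 4 '{}{}{}{{}}{}': depth seq [1 0 1 0 1 0 1 2 1 0 1 0]
  -> pairs=6 depth=2 groups=5 -> no
String 5 '{}{{}{}}': depth seq [1 0 1 2 1 2 1 0]
  -> pairs=4 depth=2 groups=2 -> no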